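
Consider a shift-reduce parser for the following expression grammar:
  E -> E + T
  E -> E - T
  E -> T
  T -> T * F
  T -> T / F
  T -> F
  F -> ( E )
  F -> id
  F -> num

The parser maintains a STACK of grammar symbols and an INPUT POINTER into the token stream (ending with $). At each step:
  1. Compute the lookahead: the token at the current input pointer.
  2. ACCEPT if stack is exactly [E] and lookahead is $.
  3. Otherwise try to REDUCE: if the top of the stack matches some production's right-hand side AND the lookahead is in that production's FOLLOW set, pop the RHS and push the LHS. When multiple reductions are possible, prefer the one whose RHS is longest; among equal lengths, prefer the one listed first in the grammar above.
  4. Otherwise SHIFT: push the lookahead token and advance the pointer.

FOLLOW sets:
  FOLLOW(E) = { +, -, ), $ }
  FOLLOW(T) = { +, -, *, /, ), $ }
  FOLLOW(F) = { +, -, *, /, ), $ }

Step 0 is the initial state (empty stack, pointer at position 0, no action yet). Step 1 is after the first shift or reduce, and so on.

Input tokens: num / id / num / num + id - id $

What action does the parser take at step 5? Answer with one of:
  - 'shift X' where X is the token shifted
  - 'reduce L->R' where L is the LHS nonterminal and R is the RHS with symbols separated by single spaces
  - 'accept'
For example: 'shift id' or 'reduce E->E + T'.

Answer: shift id

Derivation:
Step 1: shift num. Stack=[num] ptr=1 lookahead=/ remaining=[/ id / num / num + id - id $]
Step 2: reduce F->num. Stack=[F] ptr=1 lookahead=/ remaining=[/ id / num / num + id - id $]
Step 3: reduce T->F. Stack=[T] ptr=1 lookahead=/ remaining=[/ id / num / num + id - id $]
Step 4: shift /. Stack=[T /] ptr=2 lookahead=id remaining=[id / num / num + id - id $]
Step 5: shift id. Stack=[T / id] ptr=3 lookahead=/ remaining=[/ num / num + id - id $]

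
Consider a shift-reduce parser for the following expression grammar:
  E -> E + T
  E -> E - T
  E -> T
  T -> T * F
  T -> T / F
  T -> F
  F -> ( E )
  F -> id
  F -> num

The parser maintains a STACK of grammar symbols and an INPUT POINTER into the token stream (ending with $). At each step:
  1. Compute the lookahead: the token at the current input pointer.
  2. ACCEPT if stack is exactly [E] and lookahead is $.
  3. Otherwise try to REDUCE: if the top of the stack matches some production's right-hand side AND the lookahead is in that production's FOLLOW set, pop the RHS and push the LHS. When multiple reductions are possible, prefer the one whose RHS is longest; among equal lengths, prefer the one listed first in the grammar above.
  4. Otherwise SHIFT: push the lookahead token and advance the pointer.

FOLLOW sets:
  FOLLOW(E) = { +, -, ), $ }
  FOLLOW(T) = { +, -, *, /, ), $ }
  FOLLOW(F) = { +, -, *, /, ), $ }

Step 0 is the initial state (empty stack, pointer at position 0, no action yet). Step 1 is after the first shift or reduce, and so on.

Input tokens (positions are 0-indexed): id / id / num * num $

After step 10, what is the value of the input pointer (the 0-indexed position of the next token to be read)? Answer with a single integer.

Step 1: shift id. Stack=[id] ptr=1 lookahead=/ remaining=[/ id / num * num $]
Step 2: reduce F->id. Stack=[F] ptr=1 lookahead=/ remaining=[/ id / num * num $]
Step 3: reduce T->F. Stack=[T] ptr=1 lookahead=/ remaining=[/ id / num * num $]
Step 4: shift /. Stack=[T /] ptr=2 lookahead=id remaining=[id / num * num $]
Step 5: shift id. Stack=[T / id] ptr=3 lookahead=/ remaining=[/ num * num $]
Step 6: reduce F->id. Stack=[T / F] ptr=3 lookahead=/ remaining=[/ num * num $]
Step 7: reduce T->T / F. Stack=[T] ptr=3 lookahead=/ remaining=[/ num * num $]
Step 8: shift /. Stack=[T /] ptr=4 lookahead=num remaining=[num * num $]
Step 9: shift num. Stack=[T / num] ptr=5 lookahead=* remaining=[* num $]
Step 10: reduce F->num. Stack=[T / F] ptr=5 lookahead=* remaining=[* num $]

Answer: 5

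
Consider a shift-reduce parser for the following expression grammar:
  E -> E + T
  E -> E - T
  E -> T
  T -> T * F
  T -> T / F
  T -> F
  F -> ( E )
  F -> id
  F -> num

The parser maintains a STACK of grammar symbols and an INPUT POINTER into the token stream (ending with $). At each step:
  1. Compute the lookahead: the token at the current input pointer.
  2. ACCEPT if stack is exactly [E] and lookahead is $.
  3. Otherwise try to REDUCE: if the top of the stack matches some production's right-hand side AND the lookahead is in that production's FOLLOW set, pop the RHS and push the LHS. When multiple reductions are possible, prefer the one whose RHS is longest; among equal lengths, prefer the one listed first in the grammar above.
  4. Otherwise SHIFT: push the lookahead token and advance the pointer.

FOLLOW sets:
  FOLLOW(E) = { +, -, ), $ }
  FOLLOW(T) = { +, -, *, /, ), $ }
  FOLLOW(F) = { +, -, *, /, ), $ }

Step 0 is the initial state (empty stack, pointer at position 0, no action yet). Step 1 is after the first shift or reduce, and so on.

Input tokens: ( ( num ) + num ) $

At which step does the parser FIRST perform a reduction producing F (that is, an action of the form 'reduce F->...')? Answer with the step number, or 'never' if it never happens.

Answer: 4

Derivation:
Step 1: shift (. Stack=[(] ptr=1 lookahead=( remaining=[( num ) + num ) $]
Step 2: shift (. Stack=[( (] ptr=2 lookahead=num remaining=[num ) + num ) $]
Step 3: shift num. Stack=[( ( num] ptr=3 lookahead=) remaining=[) + num ) $]
Step 4: reduce F->num. Stack=[( ( F] ptr=3 lookahead=) remaining=[) + num ) $]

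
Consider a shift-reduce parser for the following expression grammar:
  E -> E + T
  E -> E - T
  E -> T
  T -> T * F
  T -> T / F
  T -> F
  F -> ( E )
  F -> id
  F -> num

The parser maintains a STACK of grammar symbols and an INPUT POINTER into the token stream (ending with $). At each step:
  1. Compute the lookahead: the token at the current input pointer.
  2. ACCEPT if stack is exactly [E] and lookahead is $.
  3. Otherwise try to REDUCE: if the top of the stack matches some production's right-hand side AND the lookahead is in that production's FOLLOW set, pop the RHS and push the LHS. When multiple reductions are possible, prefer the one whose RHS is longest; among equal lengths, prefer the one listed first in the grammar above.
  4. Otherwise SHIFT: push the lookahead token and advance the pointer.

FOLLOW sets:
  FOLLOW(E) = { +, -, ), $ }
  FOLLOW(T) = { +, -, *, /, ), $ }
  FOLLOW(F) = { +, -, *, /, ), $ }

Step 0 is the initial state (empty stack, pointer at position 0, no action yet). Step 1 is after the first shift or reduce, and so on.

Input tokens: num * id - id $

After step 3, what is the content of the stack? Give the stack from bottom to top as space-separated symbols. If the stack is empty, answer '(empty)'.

Answer: T

Derivation:
Step 1: shift num. Stack=[num] ptr=1 lookahead=* remaining=[* id - id $]
Step 2: reduce F->num. Stack=[F] ptr=1 lookahead=* remaining=[* id - id $]
Step 3: reduce T->F. Stack=[T] ptr=1 lookahead=* remaining=[* id - id $]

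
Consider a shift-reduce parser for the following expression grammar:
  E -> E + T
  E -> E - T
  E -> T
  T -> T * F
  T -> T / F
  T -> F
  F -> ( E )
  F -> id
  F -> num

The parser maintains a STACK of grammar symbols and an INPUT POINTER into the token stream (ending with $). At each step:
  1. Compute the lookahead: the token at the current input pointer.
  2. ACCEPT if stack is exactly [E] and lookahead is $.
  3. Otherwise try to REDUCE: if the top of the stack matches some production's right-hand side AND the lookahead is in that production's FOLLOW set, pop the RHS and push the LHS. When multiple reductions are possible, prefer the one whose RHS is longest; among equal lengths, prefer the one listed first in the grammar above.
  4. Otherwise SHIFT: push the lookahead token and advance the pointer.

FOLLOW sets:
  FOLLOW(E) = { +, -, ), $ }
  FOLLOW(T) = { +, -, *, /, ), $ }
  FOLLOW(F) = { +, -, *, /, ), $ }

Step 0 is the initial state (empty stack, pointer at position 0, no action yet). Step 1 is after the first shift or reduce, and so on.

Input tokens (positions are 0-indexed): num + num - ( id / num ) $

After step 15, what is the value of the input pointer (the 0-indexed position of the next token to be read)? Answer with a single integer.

Answer: 7

Derivation:
Step 1: shift num. Stack=[num] ptr=1 lookahead=+ remaining=[+ num - ( id / num ) $]
Step 2: reduce F->num. Stack=[F] ptr=1 lookahead=+ remaining=[+ num - ( id / num ) $]
Step 3: reduce T->F. Stack=[T] ptr=1 lookahead=+ remaining=[+ num - ( id / num ) $]
Step 4: reduce E->T. Stack=[E] ptr=1 lookahead=+ remaining=[+ num - ( id / num ) $]
Step 5: shift +. Stack=[E +] ptr=2 lookahead=num remaining=[num - ( id / num ) $]
Step 6: shift num. Stack=[E + num] ptr=3 lookahead=- remaining=[- ( id / num ) $]
Step 7: reduce F->num. Stack=[E + F] ptr=3 lookahead=- remaining=[- ( id / num ) $]
Step 8: reduce T->F. Stack=[E + T] ptr=3 lookahead=- remaining=[- ( id / num ) $]
Step 9: reduce E->E + T. Stack=[E] ptr=3 lookahead=- remaining=[- ( id / num ) $]
Step 10: shift -. Stack=[E -] ptr=4 lookahead=( remaining=[( id / num ) $]
Step 11: shift (. Stack=[E - (] ptr=5 lookahead=id remaining=[id / num ) $]
Step 12: shift id. Stack=[E - ( id] ptr=6 lookahead=/ remaining=[/ num ) $]
Step 13: reduce F->id. Stack=[E - ( F] ptr=6 lookahead=/ remaining=[/ num ) $]
Step 14: reduce T->F. Stack=[E - ( T] ptr=6 lookahead=/ remaining=[/ num ) $]
Step 15: shift /. Stack=[E - ( T /] ptr=7 lookahead=num remaining=[num ) $]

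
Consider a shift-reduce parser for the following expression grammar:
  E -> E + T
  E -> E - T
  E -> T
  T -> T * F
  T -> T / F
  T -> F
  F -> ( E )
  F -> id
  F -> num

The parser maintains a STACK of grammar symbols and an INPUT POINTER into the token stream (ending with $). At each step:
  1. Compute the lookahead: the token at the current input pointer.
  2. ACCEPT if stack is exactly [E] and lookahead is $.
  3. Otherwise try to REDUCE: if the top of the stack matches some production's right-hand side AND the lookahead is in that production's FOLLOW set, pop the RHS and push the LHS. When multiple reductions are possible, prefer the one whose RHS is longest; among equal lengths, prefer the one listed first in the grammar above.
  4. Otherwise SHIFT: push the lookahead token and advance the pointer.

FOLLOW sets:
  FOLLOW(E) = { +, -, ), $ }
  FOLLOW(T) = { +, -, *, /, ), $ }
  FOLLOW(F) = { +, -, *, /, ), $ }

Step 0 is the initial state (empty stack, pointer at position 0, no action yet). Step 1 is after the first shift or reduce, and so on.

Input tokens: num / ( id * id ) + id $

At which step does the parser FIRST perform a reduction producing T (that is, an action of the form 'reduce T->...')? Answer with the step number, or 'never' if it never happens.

Step 1: shift num. Stack=[num] ptr=1 lookahead=/ remaining=[/ ( id * id ) + id $]
Step 2: reduce F->num. Stack=[F] ptr=1 lookahead=/ remaining=[/ ( id * id ) + id $]
Step 3: reduce T->F. Stack=[T] ptr=1 lookahead=/ remaining=[/ ( id * id ) + id $]

Answer: 3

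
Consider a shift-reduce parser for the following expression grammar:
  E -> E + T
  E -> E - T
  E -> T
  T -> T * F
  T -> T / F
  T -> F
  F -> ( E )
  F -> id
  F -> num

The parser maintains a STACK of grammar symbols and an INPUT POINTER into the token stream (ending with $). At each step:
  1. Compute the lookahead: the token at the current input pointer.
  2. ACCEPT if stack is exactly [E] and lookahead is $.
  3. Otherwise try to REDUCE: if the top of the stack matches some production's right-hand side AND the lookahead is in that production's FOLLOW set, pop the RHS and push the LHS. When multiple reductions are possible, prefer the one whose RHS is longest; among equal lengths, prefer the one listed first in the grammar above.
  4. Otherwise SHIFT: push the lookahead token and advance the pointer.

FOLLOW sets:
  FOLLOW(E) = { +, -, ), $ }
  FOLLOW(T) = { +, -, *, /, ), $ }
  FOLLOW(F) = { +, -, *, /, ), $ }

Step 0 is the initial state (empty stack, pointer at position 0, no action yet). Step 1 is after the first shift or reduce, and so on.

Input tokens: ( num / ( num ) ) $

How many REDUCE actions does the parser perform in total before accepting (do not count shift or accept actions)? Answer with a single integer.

Step 1: shift (. Stack=[(] ptr=1 lookahead=num remaining=[num / ( num ) ) $]
Step 2: shift num. Stack=[( num] ptr=2 lookahead=/ remaining=[/ ( num ) ) $]
Step 3: reduce F->num. Stack=[( F] ptr=2 lookahead=/ remaining=[/ ( num ) ) $]
Step 4: reduce T->F. Stack=[( T] ptr=2 lookahead=/ remaining=[/ ( num ) ) $]
Step 5: shift /. Stack=[( T /] ptr=3 lookahead=( remaining=[( num ) ) $]
Step 6: shift (. Stack=[( T / (] ptr=4 lookahead=num remaining=[num ) ) $]
Step 7: shift num. Stack=[( T / ( num] ptr=5 lookahead=) remaining=[) ) $]
Step 8: reduce F->num. Stack=[( T / ( F] ptr=5 lookahead=) remaining=[) ) $]
Step 9: reduce T->F. Stack=[( T / ( T] ptr=5 lookahead=) remaining=[) ) $]
Step 10: reduce E->T. Stack=[( T / ( E] ptr=5 lookahead=) remaining=[) ) $]
Step 11: shift ). Stack=[( T / ( E )] ptr=6 lookahead=) remaining=[) $]
Step 12: reduce F->( E ). Stack=[( T / F] ptr=6 lookahead=) remaining=[) $]
Step 13: reduce T->T / F. Stack=[( T] ptr=6 lookahead=) remaining=[) $]
Step 14: reduce E->T. Stack=[( E] ptr=6 lookahead=) remaining=[) $]
Step 15: shift ). Stack=[( E )] ptr=7 lookahead=$ remaining=[$]
Step 16: reduce F->( E ). Stack=[F] ptr=7 lookahead=$ remaining=[$]
Step 17: reduce T->F. Stack=[T] ptr=7 lookahead=$ remaining=[$]
Step 18: reduce E->T. Stack=[E] ptr=7 lookahead=$ remaining=[$]
Step 19: accept. Stack=[E] ptr=7 lookahead=$ remaining=[$]

Answer: 11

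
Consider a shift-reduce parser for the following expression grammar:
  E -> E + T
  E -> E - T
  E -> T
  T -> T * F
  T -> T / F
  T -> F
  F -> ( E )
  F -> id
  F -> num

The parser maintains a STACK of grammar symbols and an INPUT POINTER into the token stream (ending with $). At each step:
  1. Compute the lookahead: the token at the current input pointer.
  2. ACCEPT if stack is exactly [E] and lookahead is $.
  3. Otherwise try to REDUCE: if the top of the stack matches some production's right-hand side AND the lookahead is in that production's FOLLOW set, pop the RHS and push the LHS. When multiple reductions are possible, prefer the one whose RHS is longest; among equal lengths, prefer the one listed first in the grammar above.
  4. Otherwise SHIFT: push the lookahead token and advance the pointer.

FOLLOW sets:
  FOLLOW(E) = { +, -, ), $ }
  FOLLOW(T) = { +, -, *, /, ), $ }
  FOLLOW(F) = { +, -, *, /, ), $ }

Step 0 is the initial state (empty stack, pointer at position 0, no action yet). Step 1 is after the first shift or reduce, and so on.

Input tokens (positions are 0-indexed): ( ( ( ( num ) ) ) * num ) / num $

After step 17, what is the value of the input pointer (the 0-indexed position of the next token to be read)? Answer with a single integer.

Answer: 8

Derivation:
Step 1: shift (. Stack=[(] ptr=1 lookahead=( remaining=[( ( ( num ) ) ) * num ) / num $]
Step 2: shift (. Stack=[( (] ptr=2 lookahead=( remaining=[( ( num ) ) ) * num ) / num $]
Step 3: shift (. Stack=[( ( (] ptr=3 lookahead=( remaining=[( num ) ) ) * num ) / num $]
Step 4: shift (. Stack=[( ( ( (] ptr=4 lookahead=num remaining=[num ) ) ) * num ) / num $]
Step 5: shift num. Stack=[( ( ( ( num] ptr=5 lookahead=) remaining=[) ) ) * num ) / num $]
Step 6: reduce F->num. Stack=[( ( ( ( F] ptr=5 lookahead=) remaining=[) ) ) * num ) / num $]
Step 7: reduce T->F. Stack=[( ( ( ( T] ptr=5 lookahead=) remaining=[) ) ) * num ) / num $]
Step 8: reduce E->T. Stack=[( ( ( ( E] ptr=5 lookahead=) remaining=[) ) ) * num ) / num $]
Step 9: shift ). Stack=[( ( ( ( E )] ptr=6 lookahead=) remaining=[) ) * num ) / num $]
Step 10: reduce F->( E ). Stack=[( ( ( F] ptr=6 lookahead=) remaining=[) ) * num ) / num $]
Step 11: reduce T->F. Stack=[( ( ( T] ptr=6 lookahead=) remaining=[) ) * num ) / num $]
Step 12: reduce E->T. Stack=[( ( ( E] ptr=6 lookahead=) remaining=[) ) * num ) / num $]
Step 13: shift ). Stack=[( ( ( E )] ptr=7 lookahead=) remaining=[) * num ) / num $]
Step 14: reduce F->( E ). Stack=[( ( F] ptr=7 lookahead=) remaining=[) * num ) / num $]
Step 15: reduce T->F. Stack=[( ( T] ptr=7 lookahead=) remaining=[) * num ) / num $]
Step 16: reduce E->T. Stack=[( ( E] ptr=7 lookahead=) remaining=[) * num ) / num $]
Step 17: shift ). Stack=[( ( E )] ptr=8 lookahead=* remaining=[* num ) / num $]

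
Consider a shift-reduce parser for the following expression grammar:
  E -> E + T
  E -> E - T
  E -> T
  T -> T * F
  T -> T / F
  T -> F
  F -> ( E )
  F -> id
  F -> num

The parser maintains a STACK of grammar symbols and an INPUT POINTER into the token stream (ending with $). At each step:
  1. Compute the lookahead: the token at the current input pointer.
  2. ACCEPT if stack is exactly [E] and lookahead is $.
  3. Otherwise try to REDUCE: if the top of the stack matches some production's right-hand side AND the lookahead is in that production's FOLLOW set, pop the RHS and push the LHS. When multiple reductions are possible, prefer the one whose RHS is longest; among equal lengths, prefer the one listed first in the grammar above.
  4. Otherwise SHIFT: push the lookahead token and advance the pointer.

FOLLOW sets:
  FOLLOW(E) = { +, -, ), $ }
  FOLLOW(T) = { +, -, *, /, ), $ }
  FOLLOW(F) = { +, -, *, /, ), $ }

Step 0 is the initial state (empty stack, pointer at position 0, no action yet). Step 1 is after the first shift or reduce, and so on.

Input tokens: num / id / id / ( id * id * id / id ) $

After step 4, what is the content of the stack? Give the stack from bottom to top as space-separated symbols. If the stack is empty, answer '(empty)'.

Step 1: shift num. Stack=[num] ptr=1 lookahead=/ remaining=[/ id / id / ( id * id * id / id ) $]
Step 2: reduce F->num. Stack=[F] ptr=1 lookahead=/ remaining=[/ id / id / ( id * id * id / id ) $]
Step 3: reduce T->F. Stack=[T] ptr=1 lookahead=/ remaining=[/ id / id / ( id * id * id / id ) $]
Step 4: shift /. Stack=[T /] ptr=2 lookahead=id remaining=[id / id / ( id * id * id / id ) $]

Answer: T /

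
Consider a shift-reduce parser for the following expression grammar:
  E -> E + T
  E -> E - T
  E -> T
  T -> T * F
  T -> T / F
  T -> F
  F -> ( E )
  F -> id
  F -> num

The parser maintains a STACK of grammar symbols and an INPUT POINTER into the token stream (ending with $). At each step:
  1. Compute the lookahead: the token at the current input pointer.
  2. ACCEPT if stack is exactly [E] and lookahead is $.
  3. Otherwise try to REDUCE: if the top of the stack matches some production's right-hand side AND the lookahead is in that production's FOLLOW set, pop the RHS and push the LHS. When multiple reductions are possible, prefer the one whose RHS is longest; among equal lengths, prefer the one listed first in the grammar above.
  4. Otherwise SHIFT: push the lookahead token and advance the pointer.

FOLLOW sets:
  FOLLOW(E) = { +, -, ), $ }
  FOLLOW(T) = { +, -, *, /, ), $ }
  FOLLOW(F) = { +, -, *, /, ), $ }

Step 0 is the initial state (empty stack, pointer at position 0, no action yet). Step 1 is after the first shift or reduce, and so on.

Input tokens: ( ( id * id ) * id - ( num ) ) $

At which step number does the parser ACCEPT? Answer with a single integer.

Answer: 33

Derivation:
Step 1: shift (. Stack=[(] ptr=1 lookahead=( remaining=[( id * id ) * id - ( num ) ) $]
Step 2: shift (. Stack=[( (] ptr=2 lookahead=id remaining=[id * id ) * id - ( num ) ) $]
Step 3: shift id. Stack=[( ( id] ptr=3 lookahead=* remaining=[* id ) * id - ( num ) ) $]
Step 4: reduce F->id. Stack=[( ( F] ptr=3 lookahead=* remaining=[* id ) * id - ( num ) ) $]
Step 5: reduce T->F. Stack=[( ( T] ptr=3 lookahead=* remaining=[* id ) * id - ( num ) ) $]
Step 6: shift *. Stack=[( ( T *] ptr=4 lookahead=id remaining=[id ) * id - ( num ) ) $]
Step 7: shift id. Stack=[( ( T * id] ptr=5 lookahead=) remaining=[) * id - ( num ) ) $]
Step 8: reduce F->id. Stack=[( ( T * F] ptr=5 lookahead=) remaining=[) * id - ( num ) ) $]
Step 9: reduce T->T * F. Stack=[( ( T] ptr=5 lookahead=) remaining=[) * id - ( num ) ) $]
Step 10: reduce E->T. Stack=[( ( E] ptr=5 lookahead=) remaining=[) * id - ( num ) ) $]
Step 11: shift ). Stack=[( ( E )] ptr=6 lookahead=* remaining=[* id - ( num ) ) $]
Step 12: reduce F->( E ). Stack=[( F] ptr=6 lookahead=* remaining=[* id - ( num ) ) $]
Step 13: reduce T->F. Stack=[( T] ptr=6 lookahead=* remaining=[* id - ( num ) ) $]
Step 14: shift *. Stack=[( T *] ptr=7 lookahead=id remaining=[id - ( num ) ) $]
Step 15: shift id. Stack=[( T * id] ptr=8 lookahead=- remaining=[- ( num ) ) $]
Step 16: reduce F->id. Stack=[( T * F] ptr=8 lookahead=- remaining=[- ( num ) ) $]
Step 17: reduce T->T * F. Stack=[( T] ptr=8 lookahead=- remaining=[- ( num ) ) $]
Step 18: reduce E->T. Stack=[( E] ptr=8 lookahead=- remaining=[- ( num ) ) $]
Step 19: shift -. Stack=[( E -] ptr=9 lookahead=( remaining=[( num ) ) $]
Step 20: shift (. Stack=[( E - (] ptr=10 lookahead=num remaining=[num ) ) $]
Step 21: shift num. Stack=[( E - ( num] ptr=11 lookahead=) remaining=[) ) $]
Step 22: reduce F->num. Stack=[( E - ( F] ptr=11 lookahead=) remaining=[) ) $]
Step 23: reduce T->F. Stack=[( E - ( T] ptr=11 lookahead=) remaining=[) ) $]
Step 24: reduce E->T. Stack=[( E - ( E] ptr=11 lookahead=) remaining=[) ) $]
Step 25: shift ). Stack=[( E - ( E )] ptr=12 lookahead=) remaining=[) $]
Step 26: reduce F->( E ). Stack=[( E - F] ptr=12 lookahead=) remaining=[) $]
Step 27: reduce T->F. Stack=[( E - T] ptr=12 lookahead=) remaining=[) $]
Step 28: reduce E->E - T. Stack=[( E] ptr=12 lookahead=) remaining=[) $]
Step 29: shift ). Stack=[( E )] ptr=13 lookahead=$ remaining=[$]
Step 30: reduce F->( E ). Stack=[F] ptr=13 lookahead=$ remaining=[$]
Step 31: reduce T->F. Stack=[T] ptr=13 lookahead=$ remaining=[$]
Step 32: reduce E->T. Stack=[E] ptr=13 lookahead=$ remaining=[$]
Step 33: accept. Stack=[E] ptr=13 lookahead=$ remaining=[$]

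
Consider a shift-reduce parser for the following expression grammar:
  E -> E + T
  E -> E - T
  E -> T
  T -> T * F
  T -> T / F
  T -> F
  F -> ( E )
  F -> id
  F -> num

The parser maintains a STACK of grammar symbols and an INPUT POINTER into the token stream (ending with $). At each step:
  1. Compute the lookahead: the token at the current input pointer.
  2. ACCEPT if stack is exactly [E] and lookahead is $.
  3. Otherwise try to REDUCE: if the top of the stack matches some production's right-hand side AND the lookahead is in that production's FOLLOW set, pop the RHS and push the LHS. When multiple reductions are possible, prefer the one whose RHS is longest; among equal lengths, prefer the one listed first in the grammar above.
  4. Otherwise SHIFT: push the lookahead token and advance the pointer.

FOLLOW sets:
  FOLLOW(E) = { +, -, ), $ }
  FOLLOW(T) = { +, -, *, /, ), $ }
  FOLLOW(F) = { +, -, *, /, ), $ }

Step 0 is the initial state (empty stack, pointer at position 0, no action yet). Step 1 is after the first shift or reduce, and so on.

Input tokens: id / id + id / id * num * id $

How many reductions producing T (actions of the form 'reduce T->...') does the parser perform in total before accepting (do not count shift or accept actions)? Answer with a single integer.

Step 1: shift id. Stack=[id] ptr=1 lookahead=/ remaining=[/ id + id / id * num * id $]
Step 2: reduce F->id. Stack=[F] ptr=1 lookahead=/ remaining=[/ id + id / id * num * id $]
Step 3: reduce T->F. Stack=[T] ptr=1 lookahead=/ remaining=[/ id + id / id * num * id $]
Step 4: shift /. Stack=[T /] ptr=2 lookahead=id remaining=[id + id / id * num * id $]
Step 5: shift id. Stack=[T / id] ptr=3 lookahead=+ remaining=[+ id / id * num * id $]
Step 6: reduce F->id. Stack=[T / F] ptr=3 lookahead=+ remaining=[+ id / id * num * id $]
Step 7: reduce T->T / F. Stack=[T] ptr=3 lookahead=+ remaining=[+ id / id * num * id $]
Step 8: reduce E->T. Stack=[E] ptr=3 lookahead=+ remaining=[+ id / id * num * id $]
Step 9: shift +. Stack=[E +] ptr=4 lookahead=id remaining=[id / id * num * id $]
Step 10: shift id. Stack=[E + id] ptr=5 lookahead=/ remaining=[/ id * num * id $]
Step 11: reduce F->id. Stack=[E + F] ptr=5 lookahead=/ remaining=[/ id * num * id $]
Step 12: reduce T->F. Stack=[E + T] ptr=5 lookahead=/ remaining=[/ id * num * id $]
Step 13: shift /. Stack=[E + T /] ptr=6 lookahead=id remaining=[id * num * id $]
Step 14: shift id. Stack=[E + T / id] ptr=7 lookahead=* remaining=[* num * id $]
Step 15: reduce F->id. Stack=[E + T / F] ptr=7 lookahead=* remaining=[* num * id $]
Step 16: reduce T->T / F. Stack=[E + T] ptr=7 lookahead=* remaining=[* num * id $]
Step 17: shift *. Stack=[E + T *] ptr=8 lookahead=num remaining=[num * id $]
Step 18: shift num. Stack=[E + T * num] ptr=9 lookahead=* remaining=[* id $]
Step 19: reduce F->num. Stack=[E + T * F] ptr=9 lookahead=* remaining=[* id $]
Step 20: reduce T->T * F. Stack=[E + T] ptr=9 lookahead=* remaining=[* id $]
Step 21: shift *. Stack=[E + T *] ptr=10 lookahead=id remaining=[id $]
Step 22: shift id. Stack=[E + T * id] ptr=11 lookahead=$ remaining=[$]
Step 23: reduce F->id. Stack=[E + T * F] ptr=11 lookahead=$ remaining=[$]
Step 24: reduce T->T * F. Stack=[E + T] ptr=11 lookahead=$ remaining=[$]
Step 25: reduce E->E + T. Stack=[E] ptr=11 lookahead=$ remaining=[$]
Step 26: accept. Stack=[E] ptr=11 lookahead=$ remaining=[$]

Answer: 6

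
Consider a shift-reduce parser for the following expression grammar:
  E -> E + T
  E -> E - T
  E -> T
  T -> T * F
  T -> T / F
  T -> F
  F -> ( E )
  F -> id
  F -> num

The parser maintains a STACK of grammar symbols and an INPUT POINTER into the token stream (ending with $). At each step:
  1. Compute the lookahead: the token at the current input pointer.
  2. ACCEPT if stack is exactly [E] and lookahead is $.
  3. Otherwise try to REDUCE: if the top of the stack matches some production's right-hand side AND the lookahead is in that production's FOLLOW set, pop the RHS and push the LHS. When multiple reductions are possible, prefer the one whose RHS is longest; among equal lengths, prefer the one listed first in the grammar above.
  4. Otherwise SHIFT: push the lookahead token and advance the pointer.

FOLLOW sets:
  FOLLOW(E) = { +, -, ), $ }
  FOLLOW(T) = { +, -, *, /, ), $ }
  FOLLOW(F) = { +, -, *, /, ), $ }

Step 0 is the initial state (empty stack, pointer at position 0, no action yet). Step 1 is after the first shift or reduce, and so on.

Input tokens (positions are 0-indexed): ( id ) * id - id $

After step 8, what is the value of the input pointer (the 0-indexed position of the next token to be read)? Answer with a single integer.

Answer: 3

Derivation:
Step 1: shift (. Stack=[(] ptr=1 lookahead=id remaining=[id ) * id - id $]
Step 2: shift id. Stack=[( id] ptr=2 lookahead=) remaining=[) * id - id $]
Step 3: reduce F->id. Stack=[( F] ptr=2 lookahead=) remaining=[) * id - id $]
Step 4: reduce T->F. Stack=[( T] ptr=2 lookahead=) remaining=[) * id - id $]
Step 5: reduce E->T. Stack=[( E] ptr=2 lookahead=) remaining=[) * id - id $]
Step 6: shift ). Stack=[( E )] ptr=3 lookahead=* remaining=[* id - id $]
Step 7: reduce F->( E ). Stack=[F] ptr=3 lookahead=* remaining=[* id - id $]
Step 8: reduce T->F. Stack=[T] ptr=3 lookahead=* remaining=[* id - id $]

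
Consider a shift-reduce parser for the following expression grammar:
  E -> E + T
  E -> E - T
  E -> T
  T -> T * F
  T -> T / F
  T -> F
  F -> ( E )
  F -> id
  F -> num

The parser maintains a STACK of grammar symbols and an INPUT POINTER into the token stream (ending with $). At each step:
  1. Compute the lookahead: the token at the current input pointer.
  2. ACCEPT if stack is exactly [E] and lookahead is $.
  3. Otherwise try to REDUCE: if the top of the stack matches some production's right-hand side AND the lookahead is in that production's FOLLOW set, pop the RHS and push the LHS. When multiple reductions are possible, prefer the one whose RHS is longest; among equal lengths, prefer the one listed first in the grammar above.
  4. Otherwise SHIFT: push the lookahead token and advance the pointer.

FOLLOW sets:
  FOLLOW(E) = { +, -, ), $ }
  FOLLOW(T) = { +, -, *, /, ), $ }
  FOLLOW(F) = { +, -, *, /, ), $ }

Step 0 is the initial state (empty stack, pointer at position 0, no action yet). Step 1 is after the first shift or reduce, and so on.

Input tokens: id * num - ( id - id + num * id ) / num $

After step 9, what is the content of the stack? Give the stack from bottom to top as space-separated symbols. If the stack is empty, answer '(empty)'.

Answer: E -

Derivation:
Step 1: shift id. Stack=[id] ptr=1 lookahead=* remaining=[* num - ( id - id + num * id ) / num $]
Step 2: reduce F->id. Stack=[F] ptr=1 lookahead=* remaining=[* num - ( id - id + num * id ) / num $]
Step 3: reduce T->F. Stack=[T] ptr=1 lookahead=* remaining=[* num - ( id - id + num * id ) / num $]
Step 4: shift *. Stack=[T *] ptr=2 lookahead=num remaining=[num - ( id - id + num * id ) / num $]
Step 5: shift num. Stack=[T * num] ptr=3 lookahead=- remaining=[- ( id - id + num * id ) / num $]
Step 6: reduce F->num. Stack=[T * F] ptr=3 lookahead=- remaining=[- ( id - id + num * id ) / num $]
Step 7: reduce T->T * F. Stack=[T] ptr=3 lookahead=- remaining=[- ( id - id + num * id ) / num $]
Step 8: reduce E->T. Stack=[E] ptr=3 lookahead=- remaining=[- ( id - id + num * id ) / num $]
Step 9: shift -. Stack=[E -] ptr=4 lookahead=( remaining=[( id - id + num * id ) / num $]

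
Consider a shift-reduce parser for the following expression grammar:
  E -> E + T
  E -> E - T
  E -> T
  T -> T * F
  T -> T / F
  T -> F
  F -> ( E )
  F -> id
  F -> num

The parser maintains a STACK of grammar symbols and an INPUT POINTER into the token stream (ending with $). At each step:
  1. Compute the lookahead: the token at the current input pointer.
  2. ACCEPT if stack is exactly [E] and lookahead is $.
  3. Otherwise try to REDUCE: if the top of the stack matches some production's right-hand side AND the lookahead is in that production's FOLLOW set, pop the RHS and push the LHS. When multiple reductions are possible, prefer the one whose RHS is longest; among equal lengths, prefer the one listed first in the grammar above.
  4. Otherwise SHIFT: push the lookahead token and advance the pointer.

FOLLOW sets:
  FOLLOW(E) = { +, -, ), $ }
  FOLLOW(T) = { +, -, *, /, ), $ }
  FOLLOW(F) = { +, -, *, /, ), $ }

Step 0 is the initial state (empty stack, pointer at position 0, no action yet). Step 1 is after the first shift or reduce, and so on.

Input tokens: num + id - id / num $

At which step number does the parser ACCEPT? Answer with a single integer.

Answer: 19

Derivation:
Step 1: shift num. Stack=[num] ptr=1 lookahead=+ remaining=[+ id - id / num $]
Step 2: reduce F->num. Stack=[F] ptr=1 lookahead=+ remaining=[+ id - id / num $]
Step 3: reduce T->F. Stack=[T] ptr=1 lookahead=+ remaining=[+ id - id / num $]
Step 4: reduce E->T. Stack=[E] ptr=1 lookahead=+ remaining=[+ id - id / num $]
Step 5: shift +. Stack=[E +] ptr=2 lookahead=id remaining=[id - id / num $]
Step 6: shift id. Stack=[E + id] ptr=3 lookahead=- remaining=[- id / num $]
Step 7: reduce F->id. Stack=[E + F] ptr=3 lookahead=- remaining=[- id / num $]
Step 8: reduce T->F. Stack=[E + T] ptr=3 lookahead=- remaining=[- id / num $]
Step 9: reduce E->E + T. Stack=[E] ptr=3 lookahead=- remaining=[- id / num $]
Step 10: shift -. Stack=[E -] ptr=4 lookahead=id remaining=[id / num $]
Step 11: shift id. Stack=[E - id] ptr=5 lookahead=/ remaining=[/ num $]
Step 12: reduce F->id. Stack=[E - F] ptr=5 lookahead=/ remaining=[/ num $]
Step 13: reduce T->F. Stack=[E - T] ptr=5 lookahead=/ remaining=[/ num $]
Step 14: shift /. Stack=[E - T /] ptr=6 lookahead=num remaining=[num $]
Step 15: shift num. Stack=[E - T / num] ptr=7 lookahead=$ remaining=[$]
Step 16: reduce F->num. Stack=[E - T / F] ptr=7 lookahead=$ remaining=[$]
Step 17: reduce T->T / F. Stack=[E - T] ptr=7 lookahead=$ remaining=[$]
Step 18: reduce E->E - T. Stack=[E] ptr=7 lookahead=$ remaining=[$]
Step 19: accept. Stack=[E] ptr=7 lookahead=$ remaining=[$]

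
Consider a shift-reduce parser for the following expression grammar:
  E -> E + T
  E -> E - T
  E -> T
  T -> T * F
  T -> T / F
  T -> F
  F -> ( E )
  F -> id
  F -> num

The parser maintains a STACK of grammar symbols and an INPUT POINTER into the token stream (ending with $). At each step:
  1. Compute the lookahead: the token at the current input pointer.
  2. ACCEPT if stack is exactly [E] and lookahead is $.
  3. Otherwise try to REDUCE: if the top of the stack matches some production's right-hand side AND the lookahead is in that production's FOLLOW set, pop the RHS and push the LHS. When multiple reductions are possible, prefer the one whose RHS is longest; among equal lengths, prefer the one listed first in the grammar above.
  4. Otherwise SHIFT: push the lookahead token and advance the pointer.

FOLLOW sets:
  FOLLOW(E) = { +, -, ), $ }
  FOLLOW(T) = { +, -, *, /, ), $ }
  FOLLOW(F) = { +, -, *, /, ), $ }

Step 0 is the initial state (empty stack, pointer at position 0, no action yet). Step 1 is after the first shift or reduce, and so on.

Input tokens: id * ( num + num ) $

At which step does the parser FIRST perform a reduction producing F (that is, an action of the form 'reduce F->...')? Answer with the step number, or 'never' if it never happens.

Answer: 2

Derivation:
Step 1: shift id. Stack=[id] ptr=1 lookahead=* remaining=[* ( num + num ) $]
Step 2: reduce F->id. Stack=[F] ptr=1 lookahead=* remaining=[* ( num + num ) $]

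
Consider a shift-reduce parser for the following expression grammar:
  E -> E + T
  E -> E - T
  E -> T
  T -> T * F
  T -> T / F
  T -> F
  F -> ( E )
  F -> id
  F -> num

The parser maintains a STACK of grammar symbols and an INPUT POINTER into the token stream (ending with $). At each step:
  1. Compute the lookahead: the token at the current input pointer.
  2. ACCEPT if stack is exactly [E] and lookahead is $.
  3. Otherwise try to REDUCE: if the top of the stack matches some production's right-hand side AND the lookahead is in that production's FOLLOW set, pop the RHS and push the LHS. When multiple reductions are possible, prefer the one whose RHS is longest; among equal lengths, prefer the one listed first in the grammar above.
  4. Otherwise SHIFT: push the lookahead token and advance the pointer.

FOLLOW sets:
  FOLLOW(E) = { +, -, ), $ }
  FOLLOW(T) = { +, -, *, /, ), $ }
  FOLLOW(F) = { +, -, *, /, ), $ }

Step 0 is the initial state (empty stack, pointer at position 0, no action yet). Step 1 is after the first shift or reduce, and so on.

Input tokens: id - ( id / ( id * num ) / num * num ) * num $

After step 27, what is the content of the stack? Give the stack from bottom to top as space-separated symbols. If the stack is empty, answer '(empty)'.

Answer: E - ( T *

Derivation:
Step 1: shift id. Stack=[id] ptr=1 lookahead=- remaining=[- ( id / ( id * num ) / num * num ) * num $]
Step 2: reduce F->id. Stack=[F] ptr=1 lookahead=- remaining=[- ( id / ( id * num ) / num * num ) * num $]
Step 3: reduce T->F. Stack=[T] ptr=1 lookahead=- remaining=[- ( id / ( id * num ) / num * num ) * num $]
Step 4: reduce E->T. Stack=[E] ptr=1 lookahead=- remaining=[- ( id / ( id * num ) / num * num ) * num $]
Step 5: shift -. Stack=[E -] ptr=2 lookahead=( remaining=[( id / ( id * num ) / num * num ) * num $]
Step 6: shift (. Stack=[E - (] ptr=3 lookahead=id remaining=[id / ( id * num ) / num * num ) * num $]
Step 7: shift id. Stack=[E - ( id] ptr=4 lookahead=/ remaining=[/ ( id * num ) / num * num ) * num $]
Step 8: reduce F->id. Stack=[E - ( F] ptr=4 lookahead=/ remaining=[/ ( id * num ) / num * num ) * num $]
Step 9: reduce T->F. Stack=[E - ( T] ptr=4 lookahead=/ remaining=[/ ( id * num ) / num * num ) * num $]
Step 10: shift /. Stack=[E - ( T /] ptr=5 lookahead=( remaining=[( id * num ) / num * num ) * num $]
Step 11: shift (. Stack=[E - ( T / (] ptr=6 lookahead=id remaining=[id * num ) / num * num ) * num $]
Step 12: shift id. Stack=[E - ( T / ( id] ptr=7 lookahead=* remaining=[* num ) / num * num ) * num $]
Step 13: reduce F->id. Stack=[E - ( T / ( F] ptr=7 lookahead=* remaining=[* num ) / num * num ) * num $]
Step 14: reduce T->F. Stack=[E - ( T / ( T] ptr=7 lookahead=* remaining=[* num ) / num * num ) * num $]
Step 15: shift *. Stack=[E - ( T / ( T *] ptr=8 lookahead=num remaining=[num ) / num * num ) * num $]
Step 16: shift num. Stack=[E - ( T / ( T * num] ptr=9 lookahead=) remaining=[) / num * num ) * num $]
Step 17: reduce F->num. Stack=[E - ( T / ( T * F] ptr=9 lookahead=) remaining=[) / num * num ) * num $]
Step 18: reduce T->T * F. Stack=[E - ( T / ( T] ptr=9 lookahead=) remaining=[) / num * num ) * num $]
Step 19: reduce E->T. Stack=[E - ( T / ( E] ptr=9 lookahead=) remaining=[) / num * num ) * num $]
Step 20: shift ). Stack=[E - ( T / ( E )] ptr=10 lookahead=/ remaining=[/ num * num ) * num $]
Step 21: reduce F->( E ). Stack=[E - ( T / F] ptr=10 lookahead=/ remaining=[/ num * num ) * num $]
Step 22: reduce T->T / F. Stack=[E - ( T] ptr=10 lookahead=/ remaining=[/ num * num ) * num $]
Step 23: shift /. Stack=[E - ( T /] ptr=11 lookahead=num remaining=[num * num ) * num $]
Step 24: shift num. Stack=[E - ( T / num] ptr=12 lookahead=* remaining=[* num ) * num $]
Step 25: reduce F->num. Stack=[E - ( T / F] ptr=12 lookahead=* remaining=[* num ) * num $]
Step 26: reduce T->T / F. Stack=[E - ( T] ptr=12 lookahead=* remaining=[* num ) * num $]
Step 27: shift *. Stack=[E - ( T *] ptr=13 lookahead=num remaining=[num ) * num $]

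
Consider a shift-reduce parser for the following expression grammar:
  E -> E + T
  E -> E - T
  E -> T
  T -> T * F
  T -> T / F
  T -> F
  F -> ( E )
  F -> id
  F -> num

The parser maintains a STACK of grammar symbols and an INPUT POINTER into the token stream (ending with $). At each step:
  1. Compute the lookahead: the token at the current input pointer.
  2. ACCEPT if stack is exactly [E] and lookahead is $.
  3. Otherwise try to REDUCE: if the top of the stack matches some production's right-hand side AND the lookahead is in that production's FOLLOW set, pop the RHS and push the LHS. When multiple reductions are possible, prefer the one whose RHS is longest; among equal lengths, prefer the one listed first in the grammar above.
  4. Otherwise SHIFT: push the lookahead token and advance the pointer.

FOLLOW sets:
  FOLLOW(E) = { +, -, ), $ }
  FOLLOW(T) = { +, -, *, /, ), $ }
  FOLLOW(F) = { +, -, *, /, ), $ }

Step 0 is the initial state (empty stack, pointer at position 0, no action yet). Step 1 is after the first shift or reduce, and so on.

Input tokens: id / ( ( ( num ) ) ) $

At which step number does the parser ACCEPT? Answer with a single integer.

Step 1: shift id. Stack=[id] ptr=1 lookahead=/ remaining=[/ ( ( ( num ) ) ) $]
Step 2: reduce F->id. Stack=[F] ptr=1 lookahead=/ remaining=[/ ( ( ( num ) ) ) $]
Step 3: reduce T->F. Stack=[T] ptr=1 lookahead=/ remaining=[/ ( ( ( num ) ) ) $]
Step 4: shift /. Stack=[T /] ptr=2 lookahead=( remaining=[( ( ( num ) ) ) $]
Step 5: shift (. Stack=[T / (] ptr=3 lookahead=( remaining=[( ( num ) ) ) $]
Step 6: shift (. Stack=[T / ( (] ptr=4 lookahead=( remaining=[( num ) ) ) $]
Step 7: shift (. Stack=[T / ( ( (] ptr=5 lookahead=num remaining=[num ) ) ) $]
Step 8: shift num. Stack=[T / ( ( ( num] ptr=6 lookahead=) remaining=[) ) ) $]
Step 9: reduce F->num. Stack=[T / ( ( ( F] ptr=6 lookahead=) remaining=[) ) ) $]
Step 10: reduce T->F. Stack=[T / ( ( ( T] ptr=6 lookahead=) remaining=[) ) ) $]
Step 11: reduce E->T. Stack=[T / ( ( ( E] ptr=6 lookahead=) remaining=[) ) ) $]
Step 12: shift ). Stack=[T / ( ( ( E )] ptr=7 lookahead=) remaining=[) ) $]
Step 13: reduce F->( E ). Stack=[T / ( ( F] ptr=7 lookahead=) remaining=[) ) $]
Step 14: reduce T->F. Stack=[T / ( ( T] ptr=7 lookahead=) remaining=[) ) $]
Step 15: reduce E->T. Stack=[T / ( ( E] ptr=7 lookahead=) remaining=[) ) $]
Step 16: shift ). Stack=[T / ( ( E )] ptr=8 lookahead=) remaining=[) $]
Step 17: reduce F->( E ). Stack=[T / ( F] ptr=8 lookahead=) remaining=[) $]
Step 18: reduce T->F. Stack=[T / ( T] ptr=8 lookahead=) remaining=[) $]
Step 19: reduce E->T. Stack=[T / ( E] ptr=8 lookahead=) remaining=[) $]
Step 20: shift ). Stack=[T / ( E )] ptr=9 lookahead=$ remaining=[$]
Step 21: reduce F->( E ). Stack=[T / F] ptr=9 lookahead=$ remaining=[$]
Step 22: reduce T->T / F. Stack=[T] ptr=9 lookahead=$ remaining=[$]
Step 23: reduce E->T. Stack=[E] ptr=9 lookahead=$ remaining=[$]
Step 24: accept. Stack=[E] ptr=9 lookahead=$ remaining=[$]

Answer: 24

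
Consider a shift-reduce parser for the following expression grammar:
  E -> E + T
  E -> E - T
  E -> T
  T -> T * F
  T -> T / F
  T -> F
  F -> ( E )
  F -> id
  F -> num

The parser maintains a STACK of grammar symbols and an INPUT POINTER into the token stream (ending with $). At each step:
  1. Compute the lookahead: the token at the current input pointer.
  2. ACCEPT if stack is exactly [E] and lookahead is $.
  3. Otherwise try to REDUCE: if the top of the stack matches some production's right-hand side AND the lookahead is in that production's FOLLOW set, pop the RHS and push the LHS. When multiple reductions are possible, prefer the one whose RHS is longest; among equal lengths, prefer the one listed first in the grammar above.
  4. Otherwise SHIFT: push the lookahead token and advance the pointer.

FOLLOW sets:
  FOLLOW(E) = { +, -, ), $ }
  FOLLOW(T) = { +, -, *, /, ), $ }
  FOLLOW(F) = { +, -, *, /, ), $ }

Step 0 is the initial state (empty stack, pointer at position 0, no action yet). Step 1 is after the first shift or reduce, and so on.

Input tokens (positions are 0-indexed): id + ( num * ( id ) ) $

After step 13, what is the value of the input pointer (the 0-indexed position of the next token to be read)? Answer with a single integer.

Step 1: shift id. Stack=[id] ptr=1 lookahead=+ remaining=[+ ( num * ( id ) ) $]
Step 2: reduce F->id. Stack=[F] ptr=1 lookahead=+ remaining=[+ ( num * ( id ) ) $]
Step 3: reduce T->F. Stack=[T] ptr=1 lookahead=+ remaining=[+ ( num * ( id ) ) $]
Step 4: reduce E->T. Stack=[E] ptr=1 lookahead=+ remaining=[+ ( num * ( id ) ) $]
Step 5: shift +. Stack=[E +] ptr=2 lookahead=( remaining=[( num * ( id ) ) $]
Step 6: shift (. Stack=[E + (] ptr=3 lookahead=num remaining=[num * ( id ) ) $]
Step 7: shift num. Stack=[E + ( num] ptr=4 lookahead=* remaining=[* ( id ) ) $]
Step 8: reduce F->num. Stack=[E + ( F] ptr=4 lookahead=* remaining=[* ( id ) ) $]
Step 9: reduce T->F. Stack=[E + ( T] ptr=4 lookahead=* remaining=[* ( id ) ) $]
Step 10: shift *. Stack=[E + ( T *] ptr=5 lookahead=( remaining=[( id ) ) $]
Step 11: shift (. Stack=[E + ( T * (] ptr=6 lookahead=id remaining=[id ) ) $]
Step 12: shift id. Stack=[E + ( T * ( id] ptr=7 lookahead=) remaining=[) ) $]
Step 13: reduce F->id. Stack=[E + ( T * ( F] ptr=7 lookahead=) remaining=[) ) $]

Answer: 7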